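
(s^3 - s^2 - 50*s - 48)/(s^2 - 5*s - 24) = (s^2 + 7*s + 6)/(s + 3)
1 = 1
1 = 1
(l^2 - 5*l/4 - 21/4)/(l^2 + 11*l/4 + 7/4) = (l - 3)/(l + 1)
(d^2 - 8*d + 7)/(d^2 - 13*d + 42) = (d - 1)/(d - 6)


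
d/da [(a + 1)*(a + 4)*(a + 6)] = 3*a^2 + 22*a + 34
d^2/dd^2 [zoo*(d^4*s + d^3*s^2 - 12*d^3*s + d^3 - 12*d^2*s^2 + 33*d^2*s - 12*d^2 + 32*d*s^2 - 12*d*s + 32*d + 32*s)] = zoo*(d^2*s + d*s^2 + d*s + d + s^2 + s + 1)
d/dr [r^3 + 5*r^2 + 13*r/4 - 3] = 3*r^2 + 10*r + 13/4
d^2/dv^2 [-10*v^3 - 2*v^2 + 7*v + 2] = -60*v - 4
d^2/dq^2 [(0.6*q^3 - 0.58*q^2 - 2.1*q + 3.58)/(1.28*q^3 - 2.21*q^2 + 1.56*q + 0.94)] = (1.494016*q^6 - 27.83232*q^5 + 104.314368*q^4 - 162.976356*q^3 + 176.17206*q^2 - 122.893464*q + 37.432664)/(2.097152*q^9 - 10.862592*q^8 + 26.422656*q^7 - 32.651141*q^6 + 16.24818*q^5 + 8.900346*q^4 - 12.255024*q^3 + 1.004484*q^2 + 4.135248*q + 0.830584)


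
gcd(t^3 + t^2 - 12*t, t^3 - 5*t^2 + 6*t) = t^2 - 3*t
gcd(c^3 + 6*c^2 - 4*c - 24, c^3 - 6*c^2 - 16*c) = c + 2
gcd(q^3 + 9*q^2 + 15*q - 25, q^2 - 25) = q + 5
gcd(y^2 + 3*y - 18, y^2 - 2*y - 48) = y + 6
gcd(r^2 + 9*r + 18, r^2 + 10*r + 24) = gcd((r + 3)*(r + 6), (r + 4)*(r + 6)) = r + 6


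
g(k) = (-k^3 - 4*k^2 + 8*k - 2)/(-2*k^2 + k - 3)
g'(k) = (4*k - 1)*(-k^3 - 4*k^2 + 8*k - 2)/(-2*k^2 + k - 3)^2 + (-3*k^2 - 8*k + 8)/(-2*k^2 + k - 3)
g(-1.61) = 2.15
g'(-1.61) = 0.30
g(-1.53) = 2.17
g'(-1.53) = 0.25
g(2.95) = 2.23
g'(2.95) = 1.01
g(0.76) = -0.39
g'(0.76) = 0.18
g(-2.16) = 1.92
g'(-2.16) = 0.50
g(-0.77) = 2.03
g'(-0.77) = -0.82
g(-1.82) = 2.08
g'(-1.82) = 0.40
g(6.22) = 4.69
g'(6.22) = 0.62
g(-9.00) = -1.90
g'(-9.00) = 0.53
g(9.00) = 6.30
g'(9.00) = 0.55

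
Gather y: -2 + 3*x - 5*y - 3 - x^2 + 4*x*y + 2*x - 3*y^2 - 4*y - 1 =-x^2 + 5*x - 3*y^2 + y*(4*x - 9) - 6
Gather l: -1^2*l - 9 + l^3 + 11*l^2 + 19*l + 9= l^3 + 11*l^2 + 18*l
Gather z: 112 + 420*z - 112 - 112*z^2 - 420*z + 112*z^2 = 0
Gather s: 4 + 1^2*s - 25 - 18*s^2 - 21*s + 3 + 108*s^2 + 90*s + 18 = 90*s^2 + 70*s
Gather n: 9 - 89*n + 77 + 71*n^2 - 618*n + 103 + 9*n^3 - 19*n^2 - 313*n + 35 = 9*n^3 + 52*n^2 - 1020*n + 224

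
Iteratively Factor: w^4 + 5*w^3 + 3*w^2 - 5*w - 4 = (w - 1)*(w^3 + 6*w^2 + 9*w + 4) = (w - 1)*(w + 1)*(w^2 + 5*w + 4) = (w - 1)*(w + 1)*(w + 4)*(w + 1)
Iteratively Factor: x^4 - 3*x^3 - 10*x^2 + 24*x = (x - 2)*(x^3 - x^2 - 12*x) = x*(x - 2)*(x^2 - x - 12) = x*(x - 4)*(x - 2)*(x + 3)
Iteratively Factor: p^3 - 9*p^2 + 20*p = (p - 4)*(p^2 - 5*p) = p*(p - 4)*(p - 5)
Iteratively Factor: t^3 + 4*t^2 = (t)*(t^2 + 4*t) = t*(t + 4)*(t)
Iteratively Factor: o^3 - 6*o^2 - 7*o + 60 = (o + 3)*(o^2 - 9*o + 20) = (o - 4)*(o + 3)*(o - 5)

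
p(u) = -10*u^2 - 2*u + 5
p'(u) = -20*u - 2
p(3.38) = -116.00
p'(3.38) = -69.60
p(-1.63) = -18.31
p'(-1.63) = 30.60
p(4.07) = -168.79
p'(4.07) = -83.40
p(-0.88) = -0.98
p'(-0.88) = 15.60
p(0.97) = -6.35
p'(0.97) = -21.40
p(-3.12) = -86.10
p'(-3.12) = 60.40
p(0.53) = 1.13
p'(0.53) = -12.60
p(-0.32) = 4.62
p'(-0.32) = 4.40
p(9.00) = -823.00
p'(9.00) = -182.00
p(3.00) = -91.00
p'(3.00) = -62.00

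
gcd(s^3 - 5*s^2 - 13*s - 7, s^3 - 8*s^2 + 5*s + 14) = s^2 - 6*s - 7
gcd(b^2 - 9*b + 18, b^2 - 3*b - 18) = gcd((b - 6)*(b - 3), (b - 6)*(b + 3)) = b - 6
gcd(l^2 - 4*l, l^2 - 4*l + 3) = 1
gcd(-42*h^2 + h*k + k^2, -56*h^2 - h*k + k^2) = 7*h + k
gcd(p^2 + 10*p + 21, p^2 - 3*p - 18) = p + 3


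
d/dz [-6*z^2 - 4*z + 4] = -12*z - 4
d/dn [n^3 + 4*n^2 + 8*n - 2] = 3*n^2 + 8*n + 8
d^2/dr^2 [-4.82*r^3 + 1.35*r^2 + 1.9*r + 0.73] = 2.7 - 28.92*r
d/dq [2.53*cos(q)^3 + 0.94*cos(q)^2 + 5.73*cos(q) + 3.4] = (7.59*sin(q)^2 - 1.88*cos(q) - 13.32)*sin(q)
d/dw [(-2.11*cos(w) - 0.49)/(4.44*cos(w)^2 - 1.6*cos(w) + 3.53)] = (-9.3684*cos(w)^2 - 4.3512*cos(w) + 8.2323)*sin(w)/(19.7136*cos(w)^4 - 14.208*cos(w)^3 + 33.9064*cos(w)^2 - 11.296*cos(w) + 12.4609)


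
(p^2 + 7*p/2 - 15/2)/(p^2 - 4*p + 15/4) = 2*(p + 5)/(2*p - 5)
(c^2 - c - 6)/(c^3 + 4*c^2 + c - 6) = (c - 3)/(c^2 + 2*c - 3)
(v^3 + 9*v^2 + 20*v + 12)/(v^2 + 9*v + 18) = (v^2 + 3*v + 2)/(v + 3)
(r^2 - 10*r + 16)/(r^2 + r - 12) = (r^2 - 10*r + 16)/(r^2 + r - 12)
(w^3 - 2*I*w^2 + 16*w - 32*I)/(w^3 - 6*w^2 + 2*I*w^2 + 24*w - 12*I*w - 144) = (w^2 + 2*I*w + 8)/(w^2 + 6*w*(-1 + I) - 36*I)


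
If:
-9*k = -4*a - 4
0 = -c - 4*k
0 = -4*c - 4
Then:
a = -7/16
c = -1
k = 1/4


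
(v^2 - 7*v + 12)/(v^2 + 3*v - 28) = (v - 3)/(v + 7)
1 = 1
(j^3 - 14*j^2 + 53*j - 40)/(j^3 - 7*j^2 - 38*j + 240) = (j - 1)/(j + 6)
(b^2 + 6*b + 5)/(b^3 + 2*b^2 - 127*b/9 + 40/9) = 9*(b + 1)/(9*b^2 - 27*b + 8)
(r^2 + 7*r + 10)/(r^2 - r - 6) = (r + 5)/(r - 3)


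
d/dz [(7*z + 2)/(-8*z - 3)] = -5/(8*z + 3)^2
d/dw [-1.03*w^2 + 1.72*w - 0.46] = 1.72 - 2.06*w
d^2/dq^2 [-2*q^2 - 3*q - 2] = -4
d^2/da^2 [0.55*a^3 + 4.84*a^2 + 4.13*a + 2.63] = 3.3*a + 9.68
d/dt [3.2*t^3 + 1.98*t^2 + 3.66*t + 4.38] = 9.6*t^2 + 3.96*t + 3.66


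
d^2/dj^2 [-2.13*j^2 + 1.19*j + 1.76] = -4.26000000000000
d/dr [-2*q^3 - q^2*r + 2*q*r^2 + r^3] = -q^2 + 4*q*r + 3*r^2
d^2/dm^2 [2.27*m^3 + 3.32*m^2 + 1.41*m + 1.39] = 13.62*m + 6.64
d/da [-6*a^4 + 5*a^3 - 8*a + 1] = -24*a^3 + 15*a^2 - 8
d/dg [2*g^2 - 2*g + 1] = 4*g - 2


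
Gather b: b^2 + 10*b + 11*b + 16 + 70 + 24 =b^2 + 21*b + 110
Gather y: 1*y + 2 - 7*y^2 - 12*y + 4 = -7*y^2 - 11*y + 6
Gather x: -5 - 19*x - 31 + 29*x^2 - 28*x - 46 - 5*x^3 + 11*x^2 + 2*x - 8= -5*x^3 + 40*x^2 - 45*x - 90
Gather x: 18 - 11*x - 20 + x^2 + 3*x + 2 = x^2 - 8*x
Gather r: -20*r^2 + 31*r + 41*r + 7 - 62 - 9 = -20*r^2 + 72*r - 64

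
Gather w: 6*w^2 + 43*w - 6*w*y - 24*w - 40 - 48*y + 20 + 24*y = 6*w^2 + w*(19 - 6*y) - 24*y - 20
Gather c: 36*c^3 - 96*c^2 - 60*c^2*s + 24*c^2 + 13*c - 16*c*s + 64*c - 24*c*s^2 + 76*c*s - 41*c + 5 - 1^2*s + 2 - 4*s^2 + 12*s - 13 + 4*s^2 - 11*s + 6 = 36*c^3 + c^2*(-60*s - 72) + c*(-24*s^2 + 60*s + 36)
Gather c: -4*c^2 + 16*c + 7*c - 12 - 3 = -4*c^2 + 23*c - 15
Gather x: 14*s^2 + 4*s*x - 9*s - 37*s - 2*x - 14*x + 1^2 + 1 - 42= 14*s^2 - 46*s + x*(4*s - 16) - 40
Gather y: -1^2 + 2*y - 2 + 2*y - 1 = 4*y - 4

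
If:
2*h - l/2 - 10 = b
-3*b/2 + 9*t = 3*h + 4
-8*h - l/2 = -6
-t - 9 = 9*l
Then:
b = -5059/639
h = 1033/1278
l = -596/639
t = -43/71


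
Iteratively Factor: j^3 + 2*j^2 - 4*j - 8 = (j - 2)*(j^2 + 4*j + 4) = (j - 2)*(j + 2)*(j + 2)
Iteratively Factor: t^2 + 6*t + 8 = (t + 2)*(t + 4)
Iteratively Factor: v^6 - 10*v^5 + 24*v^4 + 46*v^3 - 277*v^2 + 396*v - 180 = (v - 1)*(v^5 - 9*v^4 + 15*v^3 + 61*v^2 - 216*v + 180) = (v - 1)*(v + 3)*(v^4 - 12*v^3 + 51*v^2 - 92*v + 60) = (v - 3)*(v - 1)*(v + 3)*(v^3 - 9*v^2 + 24*v - 20) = (v - 3)*(v - 2)*(v - 1)*(v + 3)*(v^2 - 7*v + 10) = (v - 5)*(v - 3)*(v - 2)*(v - 1)*(v + 3)*(v - 2)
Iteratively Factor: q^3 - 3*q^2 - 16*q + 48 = (q - 4)*(q^2 + q - 12) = (q - 4)*(q + 4)*(q - 3)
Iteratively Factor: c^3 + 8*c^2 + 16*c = (c)*(c^2 + 8*c + 16) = c*(c + 4)*(c + 4)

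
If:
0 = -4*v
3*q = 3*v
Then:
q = 0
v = 0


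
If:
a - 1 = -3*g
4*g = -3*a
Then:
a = -4/5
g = 3/5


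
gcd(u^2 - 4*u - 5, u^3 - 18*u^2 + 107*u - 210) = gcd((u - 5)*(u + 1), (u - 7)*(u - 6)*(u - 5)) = u - 5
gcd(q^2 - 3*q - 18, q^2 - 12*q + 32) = 1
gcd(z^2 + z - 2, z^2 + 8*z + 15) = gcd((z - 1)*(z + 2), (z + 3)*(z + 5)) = 1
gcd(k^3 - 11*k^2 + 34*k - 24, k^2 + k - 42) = k - 6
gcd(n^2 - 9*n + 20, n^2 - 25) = n - 5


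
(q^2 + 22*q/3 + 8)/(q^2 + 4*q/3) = (q + 6)/q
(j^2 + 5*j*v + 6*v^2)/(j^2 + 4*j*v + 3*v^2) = (j + 2*v)/(j + v)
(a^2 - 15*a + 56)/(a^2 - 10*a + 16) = (a - 7)/(a - 2)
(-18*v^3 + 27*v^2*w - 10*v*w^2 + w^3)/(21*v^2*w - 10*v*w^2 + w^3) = (-6*v^2 + 7*v*w - w^2)/(w*(7*v - w))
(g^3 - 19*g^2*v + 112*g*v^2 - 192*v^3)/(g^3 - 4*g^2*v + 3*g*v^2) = (-g^2 + 16*g*v - 64*v^2)/(g*(-g + v))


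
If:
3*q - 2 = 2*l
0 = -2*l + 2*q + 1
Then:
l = 7/2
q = 3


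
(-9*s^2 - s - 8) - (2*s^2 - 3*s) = -11*s^2 + 2*s - 8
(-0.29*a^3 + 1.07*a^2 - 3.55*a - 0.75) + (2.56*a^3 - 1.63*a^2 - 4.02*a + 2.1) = 2.27*a^3 - 0.56*a^2 - 7.57*a + 1.35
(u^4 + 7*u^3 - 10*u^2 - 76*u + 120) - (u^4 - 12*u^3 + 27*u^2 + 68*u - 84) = 19*u^3 - 37*u^2 - 144*u + 204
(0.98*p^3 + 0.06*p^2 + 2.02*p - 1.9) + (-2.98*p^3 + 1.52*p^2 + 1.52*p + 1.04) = -2.0*p^3 + 1.58*p^2 + 3.54*p - 0.86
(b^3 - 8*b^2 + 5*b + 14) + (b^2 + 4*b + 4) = b^3 - 7*b^2 + 9*b + 18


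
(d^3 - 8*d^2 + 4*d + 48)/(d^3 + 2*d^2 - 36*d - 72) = (d - 4)/(d + 6)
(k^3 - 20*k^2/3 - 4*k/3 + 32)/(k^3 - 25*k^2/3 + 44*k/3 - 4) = (3*k^2 - 2*k - 16)/(3*k^2 - 7*k + 2)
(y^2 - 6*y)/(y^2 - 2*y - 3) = y*(6 - y)/(-y^2 + 2*y + 3)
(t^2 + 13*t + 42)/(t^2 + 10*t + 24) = (t + 7)/(t + 4)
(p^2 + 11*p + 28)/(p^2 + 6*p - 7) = (p + 4)/(p - 1)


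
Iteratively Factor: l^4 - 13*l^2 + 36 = (l - 3)*(l^3 + 3*l^2 - 4*l - 12) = (l - 3)*(l - 2)*(l^2 + 5*l + 6) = (l - 3)*(l - 2)*(l + 2)*(l + 3)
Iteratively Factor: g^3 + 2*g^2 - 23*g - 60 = (g - 5)*(g^2 + 7*g + 12) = (g - 5)*(g + 4)*(g + 3)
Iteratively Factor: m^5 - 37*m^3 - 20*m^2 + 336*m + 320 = (m + 4)*(m^4 - 4*m^3 - 21*m^2 + 64*m + 80) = (m + 1)*(m + 4)*(m^3 - 5*m^2 - 16*m + 80) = (m - 5)*(m + 1)*(m + 4)*(m^2 - 16) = (m - 5)*(m + 1)*(m + 4)^2*(m - 4)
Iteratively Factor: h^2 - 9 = (h - 3)*(h + 3)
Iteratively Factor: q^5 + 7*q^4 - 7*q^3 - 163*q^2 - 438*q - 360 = (q + 3)*(q^4 + 4*q^3 - 19*q^2 - 106*q - 120) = (q + 3)^2*(q^3 + q^2 - 22*q - 40) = (q + 2)*(q + 3)^2*(q^2 - q - 20) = (q - 5)*(q + 2)*(q + 3)^2*(q + 4)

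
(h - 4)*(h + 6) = h^2 + 2*h - 24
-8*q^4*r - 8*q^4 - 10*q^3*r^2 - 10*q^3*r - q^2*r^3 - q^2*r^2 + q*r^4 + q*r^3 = (-4*q + r)*(q + r)*(2*q + r)*(q*r + q)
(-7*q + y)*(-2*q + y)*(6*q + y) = 84*q^3 - 40*q^2*y - 3*q*y^2 + y^3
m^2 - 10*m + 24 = (m - 6)*(m - 4)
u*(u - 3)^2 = u^3 - 6*u^2 + 9*u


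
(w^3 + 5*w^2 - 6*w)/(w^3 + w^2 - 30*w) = (w - 1)/(w - 5)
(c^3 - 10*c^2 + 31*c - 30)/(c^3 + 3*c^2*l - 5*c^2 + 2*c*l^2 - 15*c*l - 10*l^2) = (c^2 - 5*c + 6)/(c^2 + 3*c*l + 2*l^2)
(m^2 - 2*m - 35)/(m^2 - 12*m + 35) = (m + 5)/(m - 5)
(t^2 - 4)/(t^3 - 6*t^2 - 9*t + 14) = (t - 2)/(t^2 - 8*t + 7)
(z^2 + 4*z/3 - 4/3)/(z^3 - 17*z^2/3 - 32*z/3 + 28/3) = 1/(z - 7)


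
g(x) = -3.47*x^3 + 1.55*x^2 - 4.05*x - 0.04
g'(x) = -10.41*x^2 + 3.1*x - 4.05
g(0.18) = -0.74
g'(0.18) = -3.83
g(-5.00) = 492.71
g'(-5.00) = -279.80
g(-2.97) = 116.57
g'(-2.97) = -105.08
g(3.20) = -110.83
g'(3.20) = -100.73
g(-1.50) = 21.23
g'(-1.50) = -32.12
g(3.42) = -134.57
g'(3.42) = -115.21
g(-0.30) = 1.41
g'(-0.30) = -5.92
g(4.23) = -252.07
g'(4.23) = -177.20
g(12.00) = -5821.60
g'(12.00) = -1465.89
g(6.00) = -718.06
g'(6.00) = -360.21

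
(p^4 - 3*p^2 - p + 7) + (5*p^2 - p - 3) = p^4 + 2*p^2 - 2*p + 4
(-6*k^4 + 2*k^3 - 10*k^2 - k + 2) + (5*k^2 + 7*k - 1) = -6*k^4 + 2*k^3 - 5*k^2 + 6*k + 1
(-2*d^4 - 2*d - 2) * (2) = -4*d^4 - 4*d - 4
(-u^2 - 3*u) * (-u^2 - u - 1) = u^4 + 4*u^3 + 4*u^2 + 3*u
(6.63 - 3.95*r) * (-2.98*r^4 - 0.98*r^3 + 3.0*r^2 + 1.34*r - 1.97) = 11.771*r^5 - 15.8864*r^4 - 18.3474*r^3 + 14.597*r^2 + 16.6657*r - 13.0611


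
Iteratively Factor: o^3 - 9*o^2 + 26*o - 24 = (o - 2)*(o^2 - 7*o + 12) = (o - 3)*(o - 2)*(o - 4)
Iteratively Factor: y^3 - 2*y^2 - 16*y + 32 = (y - 4)*(y^2 + 2*y - 8) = (y - 4)*(y + 4)*(y - 2)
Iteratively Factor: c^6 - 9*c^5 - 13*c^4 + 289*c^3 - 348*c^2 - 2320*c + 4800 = (c - 3)*(c^5 - 6*c^4 - 31*c^3 + 196*c^2 + 240*c - 1600) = (c - 5)*(c - 3)*(c^4 - c^3 - 36*c^2 + 16*c + 320) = (c - 5)^2*(c - 3)*(c^3 + 4*c^2 - 16*c - 64) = (c - 5)^2*(c - 3)*(c + 4)*(c^2 - 16) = (c - 5)^2*(c - 4)*(c - 3)*(c + 4)*(c + 4)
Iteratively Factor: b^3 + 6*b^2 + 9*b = (b)*(b^2 + 6*b + 9) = b*(b + 3)*(b + 3)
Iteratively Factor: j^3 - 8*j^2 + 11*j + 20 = (j + 1)*(j^2 - 9*j + 20) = (j - 5)*(j + 1)*(j - 4)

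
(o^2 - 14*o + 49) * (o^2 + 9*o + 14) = o^4 - 5*o^3 - 63*o^2 + 245*o + 686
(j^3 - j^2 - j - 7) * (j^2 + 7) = j^5 - j^4 + 6*j^3 - 14*j^2 - 7*j - 49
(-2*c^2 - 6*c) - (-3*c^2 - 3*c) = c^2 - 3*c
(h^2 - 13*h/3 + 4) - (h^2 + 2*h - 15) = 19 - 19*h/3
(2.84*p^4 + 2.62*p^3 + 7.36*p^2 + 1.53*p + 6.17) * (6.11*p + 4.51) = 17.3524*p^5 + 28.8166*p^4 + 56.7858*p^3 + 42.5419*p^2 + 44.599*p + 27.8267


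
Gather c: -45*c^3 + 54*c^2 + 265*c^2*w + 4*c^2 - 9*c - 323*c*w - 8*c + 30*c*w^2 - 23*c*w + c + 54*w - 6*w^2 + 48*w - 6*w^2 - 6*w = -45*c^3 + c^2*(265*w + 58) + c*(30*w^2 - 346*w - 16) - 12*w^2 + 96*w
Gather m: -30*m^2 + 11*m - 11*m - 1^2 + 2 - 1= -30*m^2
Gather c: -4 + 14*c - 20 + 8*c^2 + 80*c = 8*c^2 + 94*c - 24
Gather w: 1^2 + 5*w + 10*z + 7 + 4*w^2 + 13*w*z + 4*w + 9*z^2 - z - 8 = 4*w^2 + w*(13*z + 9) + 9*z^2 + 9*z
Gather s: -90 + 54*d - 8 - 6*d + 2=48*d - 96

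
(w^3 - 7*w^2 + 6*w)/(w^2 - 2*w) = (w^2 - 7*w + 6)/(w - 2)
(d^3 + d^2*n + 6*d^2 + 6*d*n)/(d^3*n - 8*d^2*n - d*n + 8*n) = d*(d^2 + d*n + 6*d + 6*n)/(n*(d^3 - 8*d^2 - d + 8))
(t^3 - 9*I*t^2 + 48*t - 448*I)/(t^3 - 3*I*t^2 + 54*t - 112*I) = (t - 8*I)/(t - 2*I)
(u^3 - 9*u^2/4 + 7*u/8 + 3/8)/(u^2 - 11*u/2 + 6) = (4*u^2 - 3*u - 1)/(4*(u - 4))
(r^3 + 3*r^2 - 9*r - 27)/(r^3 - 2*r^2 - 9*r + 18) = (r + 3)/(r - 2)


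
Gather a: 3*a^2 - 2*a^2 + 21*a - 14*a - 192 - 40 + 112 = a^2 + 7*a - 120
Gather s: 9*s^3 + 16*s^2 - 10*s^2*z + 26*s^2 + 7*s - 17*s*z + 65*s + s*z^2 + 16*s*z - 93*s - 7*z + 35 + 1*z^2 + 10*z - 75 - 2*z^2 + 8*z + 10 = 9*s^3 + s^2*(42 - 10*z) + s*(z^2 - z - 21) - z^2 + 11*z - 30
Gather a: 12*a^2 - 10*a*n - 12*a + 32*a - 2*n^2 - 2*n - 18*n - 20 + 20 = 12*a^2 + a*(20 - 10*n) - 2*n^2 - 20*n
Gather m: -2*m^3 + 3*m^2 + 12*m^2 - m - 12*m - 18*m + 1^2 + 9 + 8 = -2*m^3 + 15*m^2 - 31*m + 18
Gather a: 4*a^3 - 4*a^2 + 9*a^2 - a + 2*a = 4*a^3 + 5*a^2 + a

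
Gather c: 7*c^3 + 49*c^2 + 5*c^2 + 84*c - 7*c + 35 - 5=7*c^3 + 54*c^2 + 77*c + 30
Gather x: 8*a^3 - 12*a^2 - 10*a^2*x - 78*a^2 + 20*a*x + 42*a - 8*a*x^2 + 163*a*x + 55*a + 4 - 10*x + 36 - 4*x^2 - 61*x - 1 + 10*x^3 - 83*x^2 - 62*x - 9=8*a^3 - 90*a^2 + 97*a + 10*x^3 + x^2*(-8*a - 87) + x*(-10*a^2 + 183*a - 133) + 30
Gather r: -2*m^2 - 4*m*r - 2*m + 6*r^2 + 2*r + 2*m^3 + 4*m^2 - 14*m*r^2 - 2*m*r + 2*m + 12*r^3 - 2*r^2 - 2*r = 2*m^3 + 2*m^2 - 6*m*r + 12*r^3 + r^2*(4 - 14*m)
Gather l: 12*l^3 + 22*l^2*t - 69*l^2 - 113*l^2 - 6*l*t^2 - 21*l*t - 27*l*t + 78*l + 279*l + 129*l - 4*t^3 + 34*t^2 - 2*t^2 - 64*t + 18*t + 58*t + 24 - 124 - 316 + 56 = 12*l^3 + l^2*(22*t - 182) + l*(-6*t^2 - 48*t + 486) - 4*t^3 + 32*t^2 + 12*t - 360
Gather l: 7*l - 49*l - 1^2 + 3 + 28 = 30 - 42*l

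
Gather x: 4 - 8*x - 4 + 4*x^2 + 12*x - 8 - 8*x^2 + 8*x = -4*x^2 + 12*x - 8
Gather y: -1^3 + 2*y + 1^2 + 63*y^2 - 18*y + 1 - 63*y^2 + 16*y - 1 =0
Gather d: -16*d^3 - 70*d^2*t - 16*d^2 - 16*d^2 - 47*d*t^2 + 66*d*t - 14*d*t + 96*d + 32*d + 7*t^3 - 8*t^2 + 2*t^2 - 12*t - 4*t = -16*d^3 + d^2*(-70*t - 32) + d*(-47*t^2 + 52*t + 128) + 7*t^3 - 6*t^2 - 16*t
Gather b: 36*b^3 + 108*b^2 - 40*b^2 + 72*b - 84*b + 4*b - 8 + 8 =36*b^3 + 68*b^2 - 8*b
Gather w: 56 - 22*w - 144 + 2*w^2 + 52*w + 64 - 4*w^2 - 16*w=-2*w^2 + 14*w - 24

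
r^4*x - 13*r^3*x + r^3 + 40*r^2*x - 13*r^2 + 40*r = r*(r - 8)*(r - 5)*(r*x + 1)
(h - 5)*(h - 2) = h^2 - 7*h + 10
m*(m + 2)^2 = m^3 + 4*m^2 + 4*m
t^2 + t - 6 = (t - 2)*(t + 3)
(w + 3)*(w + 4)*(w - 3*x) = w^3 - 3*w^2*x + 7*w^2 - 21*w*x + 12*w - 36*x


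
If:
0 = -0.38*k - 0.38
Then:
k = -1.00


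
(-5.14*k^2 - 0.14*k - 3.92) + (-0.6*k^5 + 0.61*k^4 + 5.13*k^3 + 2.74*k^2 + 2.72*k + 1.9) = -0.6*k^5 + 0.61*k^4 + 5.13*k^3 - 2.4*k^2 + 2.58*k - 2.02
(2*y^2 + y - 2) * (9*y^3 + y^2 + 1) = 18*y^5 + 11*y^4 - 17*y^3 + y - 2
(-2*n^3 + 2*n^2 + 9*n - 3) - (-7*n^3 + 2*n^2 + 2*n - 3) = 5*n^3 + 7*n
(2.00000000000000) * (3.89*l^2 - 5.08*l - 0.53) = 7.78*l^2 - 10.16*l - 1.06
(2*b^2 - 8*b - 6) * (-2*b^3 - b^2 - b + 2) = -4*b^5 + 14*b^4 + 18*b^3 + 18*b^2 - 10*b - 12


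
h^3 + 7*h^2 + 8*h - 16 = (h - 1)*(h + 4)^2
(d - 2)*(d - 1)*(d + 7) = d^3 + 4*d^2 - 19*d + 14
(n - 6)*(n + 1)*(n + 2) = n^3 - 3*n^2 - 16*n - 12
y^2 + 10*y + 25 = (y + 5)^2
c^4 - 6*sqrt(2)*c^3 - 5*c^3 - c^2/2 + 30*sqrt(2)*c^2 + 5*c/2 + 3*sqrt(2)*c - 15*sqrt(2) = (c - 5)*(c - 6*sqrt(2))*(c - sqrt(2)/2)*(c + sqrt(2)/2)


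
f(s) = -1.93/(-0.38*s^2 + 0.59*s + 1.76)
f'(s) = -1.93*(0.76*s - 0.59)/(-0.38*s^2 + 0.59*s + 1.76)^2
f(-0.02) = -1.10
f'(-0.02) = 0.38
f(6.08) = 0.22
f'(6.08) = -0.10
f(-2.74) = 0.71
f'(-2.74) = 0.70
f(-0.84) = -1.94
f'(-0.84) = 2.39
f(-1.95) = 2.31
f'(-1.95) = 5.73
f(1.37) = -1.04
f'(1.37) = -0.25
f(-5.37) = 0.16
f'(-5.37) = 0.06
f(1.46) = -1.07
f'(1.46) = -0.31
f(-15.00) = 0.02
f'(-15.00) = 0.00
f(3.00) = -17.55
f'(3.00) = -269.56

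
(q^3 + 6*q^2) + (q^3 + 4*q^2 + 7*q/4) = 2*q^3 + 10*q^2 + 7*q/4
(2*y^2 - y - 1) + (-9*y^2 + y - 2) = -7*y^2 - 3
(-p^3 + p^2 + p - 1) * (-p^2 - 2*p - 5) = p^5 + p^4 + 2*p^3 - 6*p^2 - 3*p + 5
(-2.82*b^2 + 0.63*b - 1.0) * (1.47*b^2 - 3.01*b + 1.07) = -4.1454*b^4 + 9.4143*b^3 - 6.3837*b^2 + 3.6841*b - 1.07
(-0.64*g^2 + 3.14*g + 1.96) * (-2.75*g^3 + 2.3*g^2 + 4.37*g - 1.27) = 1.76*g^5 - 10.107*g^4 - 0.9648*g^3 + 19.0426*g^2 + 4.5774*g - 2.4892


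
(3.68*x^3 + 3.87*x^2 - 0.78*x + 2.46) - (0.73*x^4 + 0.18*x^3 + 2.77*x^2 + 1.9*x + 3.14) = -0.73*x^4 + 3.5*x^3 + 1.1*x^2 - 2.68*x - 0.68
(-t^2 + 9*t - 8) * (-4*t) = 4*t^3 - 36*t^2 + 32*t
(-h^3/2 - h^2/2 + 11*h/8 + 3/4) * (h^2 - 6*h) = -h^5/2 + 5*h^4/2 + 35*h^3/8 - 15*h^2/2 - 9*h/2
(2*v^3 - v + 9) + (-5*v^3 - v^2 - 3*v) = -3*v^3 - v^2 - 4*v + 9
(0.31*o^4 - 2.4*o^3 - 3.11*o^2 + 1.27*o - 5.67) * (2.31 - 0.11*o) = -0.0341*o^5 + 0.9801*o^4 - 5.2019*o^3 - 7.3238*o^2 + 3.5574*o - 13.0977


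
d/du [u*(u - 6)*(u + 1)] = 3*u^2 - 10*u - 6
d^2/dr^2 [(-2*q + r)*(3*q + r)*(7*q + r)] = 16*q + 6*r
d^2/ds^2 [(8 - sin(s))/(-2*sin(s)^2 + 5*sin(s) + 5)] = (4*sin(s)^5 - 118*sin(s)^4 + 292*sin(s)^3 - 353*sin(s)^2 - 315*sin(s) + 610)/(5*sin(s) + cos(2*s) + 4)^3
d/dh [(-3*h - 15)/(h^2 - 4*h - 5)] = 3*(-h^2 + 4*h + 2*(h - 2)*(h + 5) + 5)/(-h^2 + 4*h + 5)^2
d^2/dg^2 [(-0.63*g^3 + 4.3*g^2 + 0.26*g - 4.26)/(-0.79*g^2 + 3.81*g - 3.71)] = (-1.4210854715202e-14*g^4 - 11.6123199999999*g^3 + 38.1385379999999*g^2 - 20.332542*g - 27.015608)/(0.493039*g^6 - 7.133463*g^5 + 41.34939*g^4 - 122.306715*g^3 + 194.18511*g^2 - 157.323663*g + 51.064811)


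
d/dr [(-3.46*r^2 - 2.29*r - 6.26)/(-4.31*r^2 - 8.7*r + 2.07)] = (20.2321*r^2 - 68.2856*r - 59.2023)/(18.5761*r^4 + 74.994*r^3 + 57.8466*r^2 - 36.018*r + 4.2849)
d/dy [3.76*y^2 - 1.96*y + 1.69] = 7.52*y - 1.96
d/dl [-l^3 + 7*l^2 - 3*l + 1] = -3*l^2 + 14*l - 3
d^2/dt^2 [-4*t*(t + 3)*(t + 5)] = -24*t - 64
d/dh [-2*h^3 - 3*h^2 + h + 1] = -6*h^2 - 6*h + 1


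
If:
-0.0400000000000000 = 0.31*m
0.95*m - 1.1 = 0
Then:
No Solution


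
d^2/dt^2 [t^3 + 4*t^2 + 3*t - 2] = 6*t + 8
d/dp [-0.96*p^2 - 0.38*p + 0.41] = -1.92*p - 0.38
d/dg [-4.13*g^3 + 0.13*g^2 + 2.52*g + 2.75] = -12.39*g^2 + 0.26*g + 2.52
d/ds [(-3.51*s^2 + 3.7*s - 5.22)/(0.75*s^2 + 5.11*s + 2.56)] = (-20.7111*s^2 - 10.1412*s + 36.1462)/(0.5625*s^4 + 7.665*s^3 + 29.9521*s^2 + 26.1632*s + 6.5536)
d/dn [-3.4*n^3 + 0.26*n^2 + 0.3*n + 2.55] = -10.2*n^2 + 0.52*n + 0.3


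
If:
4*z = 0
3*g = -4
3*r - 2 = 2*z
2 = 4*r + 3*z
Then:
No Solution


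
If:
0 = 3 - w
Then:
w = 3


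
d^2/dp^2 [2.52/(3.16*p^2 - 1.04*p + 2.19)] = (-50.327424*p^2 + 16.563456*p + 2.52*(6.32*p - 1.04)*(12.64*p - 2.08) - 34.878816)/(3.16*p^2 - 1.04*p + 2.19)^3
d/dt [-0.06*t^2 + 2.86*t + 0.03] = 2.86 - 0.12*t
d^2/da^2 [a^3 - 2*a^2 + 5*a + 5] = 6*a - 4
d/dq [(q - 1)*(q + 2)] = 2*q + 1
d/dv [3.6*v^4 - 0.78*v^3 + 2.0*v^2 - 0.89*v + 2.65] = 14.4*v^3 - 2.34*v^2 + 4.0*v - 0.89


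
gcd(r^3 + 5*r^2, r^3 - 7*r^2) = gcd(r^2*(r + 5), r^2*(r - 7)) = r^2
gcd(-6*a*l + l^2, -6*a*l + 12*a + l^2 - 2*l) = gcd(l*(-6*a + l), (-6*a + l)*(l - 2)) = 6*a - l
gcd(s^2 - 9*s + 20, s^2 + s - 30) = s - 5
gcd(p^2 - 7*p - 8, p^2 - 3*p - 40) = p - 8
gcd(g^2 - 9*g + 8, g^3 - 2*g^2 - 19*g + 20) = g - 1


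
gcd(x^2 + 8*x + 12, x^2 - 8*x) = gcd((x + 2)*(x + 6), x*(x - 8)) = 1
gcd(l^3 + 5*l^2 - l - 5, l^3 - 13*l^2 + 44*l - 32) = l - 1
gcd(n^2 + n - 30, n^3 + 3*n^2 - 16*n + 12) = n + 6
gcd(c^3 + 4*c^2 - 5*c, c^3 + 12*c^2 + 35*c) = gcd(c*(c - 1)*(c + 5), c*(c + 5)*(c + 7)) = c^2 + 5*c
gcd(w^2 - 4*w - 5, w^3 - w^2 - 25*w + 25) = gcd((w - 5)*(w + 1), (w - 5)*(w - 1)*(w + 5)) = w - 5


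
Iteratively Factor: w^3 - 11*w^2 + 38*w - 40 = (w - 4)*(w^2 - 7*w + 10) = (w - 4)*(w - 2)*(w - 5)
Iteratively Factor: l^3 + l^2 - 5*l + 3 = (l + 3)*(l^2 - 2*l + 1) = (l - 1)*(l + 3)*(l - 1)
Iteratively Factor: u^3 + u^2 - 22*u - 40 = (u + 2)*(u^2 - u - 20) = (u - 5)*(u + 2)*(u + 4)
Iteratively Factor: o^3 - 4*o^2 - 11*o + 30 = (o + 3)*(o^2 - 7*o + 10) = (o - 5)*(o + 3)*(o - 2)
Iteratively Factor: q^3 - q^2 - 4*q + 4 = (q + 2)*(q^2 - 3*q + 2) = (q - 1)*(q + 2)*(q - 2)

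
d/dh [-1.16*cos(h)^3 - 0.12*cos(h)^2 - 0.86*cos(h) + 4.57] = (3.48*cos(h)^2 + 0.24*cos(h) + 0.86)*sin(h)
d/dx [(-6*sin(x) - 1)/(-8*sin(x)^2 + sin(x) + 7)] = (-16*sin(x) + 24*cos(2*x) - 65)*cos(x)/(-8*sin(x)^2 + sin(x) + 7)^2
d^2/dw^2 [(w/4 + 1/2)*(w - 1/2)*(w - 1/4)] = 3*w/2 + 5/8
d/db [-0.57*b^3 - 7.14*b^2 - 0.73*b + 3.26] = -1.71*b^2 - 14.28*b - 0.73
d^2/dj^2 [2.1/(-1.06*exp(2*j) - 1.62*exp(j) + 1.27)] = (-2.1*(2.12*exp(j) + 1.62)*(4.24*exp(j) + 3.24)*exp(j) + (8.904*exp(j) + 3.402)*(1.06*exp(2*j) + 1.62*exp(j) - 1.27))*exp(j)/(1.06*exp(2*j) + 1.62*exp(j) - 1.27)^3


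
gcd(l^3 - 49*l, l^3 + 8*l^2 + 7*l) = l^2 + 7*l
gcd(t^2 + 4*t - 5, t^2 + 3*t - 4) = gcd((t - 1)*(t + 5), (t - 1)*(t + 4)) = t - 1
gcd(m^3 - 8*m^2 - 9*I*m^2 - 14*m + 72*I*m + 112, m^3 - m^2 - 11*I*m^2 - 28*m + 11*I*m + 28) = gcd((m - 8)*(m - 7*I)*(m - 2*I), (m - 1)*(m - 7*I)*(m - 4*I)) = m - 7*I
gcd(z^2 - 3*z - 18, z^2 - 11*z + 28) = 1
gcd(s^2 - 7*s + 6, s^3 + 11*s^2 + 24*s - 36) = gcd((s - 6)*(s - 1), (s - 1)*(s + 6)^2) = s - 1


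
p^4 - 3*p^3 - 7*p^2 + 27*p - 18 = (p - 3)*(p - 2)*(p - 1)*(p + 3)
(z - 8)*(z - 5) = z^2 - 13*z + 40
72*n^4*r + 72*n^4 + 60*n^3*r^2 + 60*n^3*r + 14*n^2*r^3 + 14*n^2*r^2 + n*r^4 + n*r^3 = (2*n + r)*(6*n + r)^2*(n*r + n)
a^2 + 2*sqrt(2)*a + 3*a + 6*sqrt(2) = (a + 3)*(a + 2*sqrt(2))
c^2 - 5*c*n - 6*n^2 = (c - 6*n)*(c + n)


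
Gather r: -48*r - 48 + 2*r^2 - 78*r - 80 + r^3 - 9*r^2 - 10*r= r^3 - 7*r^2 - 136*r - 128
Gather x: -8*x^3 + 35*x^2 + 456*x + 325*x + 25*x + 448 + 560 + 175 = -8*x^3 + 35*x^2 + 806*x + 1183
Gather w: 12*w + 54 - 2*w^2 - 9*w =-2*w^2 + 3*w + 54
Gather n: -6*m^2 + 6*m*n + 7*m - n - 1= -6*m^2 + 7*m + n*(6*m - 1) - 1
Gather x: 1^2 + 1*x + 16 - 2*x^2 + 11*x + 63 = -2*x^2 + 12*x + 80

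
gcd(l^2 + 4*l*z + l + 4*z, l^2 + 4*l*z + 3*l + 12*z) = l + 4*z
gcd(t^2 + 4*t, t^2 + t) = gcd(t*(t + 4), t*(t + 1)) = t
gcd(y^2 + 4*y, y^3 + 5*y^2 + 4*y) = y^2 + 4*y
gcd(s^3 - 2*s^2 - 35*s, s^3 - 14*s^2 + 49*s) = s^2 - 7*s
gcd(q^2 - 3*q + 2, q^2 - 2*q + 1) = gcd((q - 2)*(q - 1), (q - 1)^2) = q - 1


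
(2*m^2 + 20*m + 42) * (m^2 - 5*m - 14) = 2*m^4 + 10*m^3 - 86*m^2 - 490*m - 588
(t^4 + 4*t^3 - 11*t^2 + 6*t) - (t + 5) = t^4 + 4*t^3 - 11*t^2 + 5*t - 5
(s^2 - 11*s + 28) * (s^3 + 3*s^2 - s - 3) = s^5 - 8*s^4 - 6*s^3 + 92*s^2 + 5*s - 84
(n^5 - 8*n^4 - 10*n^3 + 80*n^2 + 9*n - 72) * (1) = n^5 - 8*n^4 - 10*n^3 + 80*n^2 + 9*n - 72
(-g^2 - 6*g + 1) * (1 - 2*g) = 2*g^3 + 11*g^2 - 8*g + 1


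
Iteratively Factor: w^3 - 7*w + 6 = (w - 2)*(w^2 + 2*w - 3) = (w - 2)*(w + 3)*(w - 1)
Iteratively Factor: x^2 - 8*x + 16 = (x - 4)*(x - 4)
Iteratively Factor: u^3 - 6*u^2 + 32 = (u - 4)*(u^2 - 2*u - 8) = (u - 4)*(u + 2)*(u - 4)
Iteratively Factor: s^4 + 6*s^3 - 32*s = (s)*(s^3 + 6*s^2 - 32) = s*(s + 4)*(s^2 + 2*s - 8) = s*(s - 2)*(s + 4)*(s + 4)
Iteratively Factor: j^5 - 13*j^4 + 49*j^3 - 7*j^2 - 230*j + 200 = (j - 4)*(j^4 - 9*j^3 + 13*j^2 + 45*j - 50) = (j - 4)*(j + 2)*(j^3 - 11*j^2 + 35*j - 25) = (j - 4)*(j - 1)*(j + 2)*(j^2 - 10*j + 25) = (j - 5)*(j - 4)*(j - 1)*(j + 2)*(j - 5)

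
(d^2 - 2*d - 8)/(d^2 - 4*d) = (d + 2)/d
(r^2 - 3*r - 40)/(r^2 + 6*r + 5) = (r - 8)/(r + 1)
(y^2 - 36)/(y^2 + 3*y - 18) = (y - 6)/(y - 3)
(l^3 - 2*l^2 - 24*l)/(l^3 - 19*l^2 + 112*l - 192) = l*(l^2 - 2*l - 24)/(l^3 - 19*l^2 + 112*l - 192)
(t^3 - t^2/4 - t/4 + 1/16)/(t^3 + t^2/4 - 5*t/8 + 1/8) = (t + 1/2)/(t + 1)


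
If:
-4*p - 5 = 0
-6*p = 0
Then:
No Solution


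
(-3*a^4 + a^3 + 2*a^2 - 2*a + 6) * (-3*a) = 9*a^5 - 3*a^4 - 6*a^3 + 6*a^2 - 18*a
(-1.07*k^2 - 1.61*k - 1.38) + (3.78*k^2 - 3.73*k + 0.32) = 2.71*k^2 - 5.34*k - 1.06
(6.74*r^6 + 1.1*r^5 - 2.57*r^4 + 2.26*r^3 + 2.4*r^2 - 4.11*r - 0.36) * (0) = 0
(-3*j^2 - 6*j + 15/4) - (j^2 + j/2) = -4*j^2 - 13*j/2 + 15/4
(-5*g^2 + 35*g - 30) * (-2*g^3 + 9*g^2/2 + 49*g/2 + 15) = 10*g^5 - 185*g^4/2 + 95*g^3 + 1295*g^2/2 - 210*g - 450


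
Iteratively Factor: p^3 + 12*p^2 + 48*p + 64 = (p + 4)*(p^2 + 8*p + 16) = (p + 4)^2*(p + 4)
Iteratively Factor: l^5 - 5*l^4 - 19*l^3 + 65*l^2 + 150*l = (l - 5)*(l^4 - 19*l^2 - 30*l) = l*(l - 5)*(l^3 - 19*l - 30) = l*(l - 5)*(l + 2)*(l^2 - 2*l - 15) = l*(l - 5)^2*(l + 2)*(l + 3)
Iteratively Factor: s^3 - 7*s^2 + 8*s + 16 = (s - 4)*(s^2 - 3*s - 4) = (s - 4)*(s + 1)*(s - 4)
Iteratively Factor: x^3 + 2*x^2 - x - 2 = (x + 2)*(x^2 - 1) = (x + 1)*(x + 2)*(x - 1)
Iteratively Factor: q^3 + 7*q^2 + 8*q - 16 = (q + 4)*(q^2 + 3*q - 4) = (q + 4)^2*(q - 1)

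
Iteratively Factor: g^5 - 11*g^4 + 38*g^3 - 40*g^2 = (g - 4)*(g^4 - 7*g^3 + 10*g^2) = (g - 5)*(g - 4)*(g^3 - 2*g^2) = g*(g - 5)*(g - 4)*(g^2 - 2*g) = g^2*(g - 5)*(g - 4)*(g - 2)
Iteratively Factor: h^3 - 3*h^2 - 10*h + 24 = (h - 2)*(h^2 - h - 12) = (h - 2)*(h + 3)*(h - 4)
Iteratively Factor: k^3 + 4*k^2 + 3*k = (k + 1)*(k^2 + 3*k) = (k + 1)*(k + 3)*(k)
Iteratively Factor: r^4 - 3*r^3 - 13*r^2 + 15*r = (r)*(r^3 - 3*r^2 - 13*r + 15) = r*(r - 1)*(r^2 - 2*r - 15) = r*(r - 5)*(r - 1)*(r + 3)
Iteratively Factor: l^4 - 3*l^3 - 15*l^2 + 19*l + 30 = (l + 1)*(l^3 - 4*l^2 - 11*l + 30) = (l - 2)*(l + 1)*(l^2 - 2*l - 15) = (l - 5)*(l - 2)*(l + 1)*(l + 3)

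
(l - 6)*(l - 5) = l^2 - 11*l + 30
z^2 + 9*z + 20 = (z + 4)*(z + 5)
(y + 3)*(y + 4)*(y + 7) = y^3 + 14*y^2 + 61*y + 84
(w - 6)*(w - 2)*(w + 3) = w^3 - 5*w^2 - 12*w + 36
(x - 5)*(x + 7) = x^2 + 2*x - 35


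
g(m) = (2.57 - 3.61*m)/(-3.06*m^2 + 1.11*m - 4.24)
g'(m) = (2.57 - 3.61*m)*(6.12*m - 1.11)/(-3.06*m^2 + 1.11*m - 4.24)^2 - 3.61/(-3.06*m^2 + 1.11*m - 4.24)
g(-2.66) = -0.42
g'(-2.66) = -0.13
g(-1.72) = -0.58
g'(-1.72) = -0.20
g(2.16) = 0.32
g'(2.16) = -0.02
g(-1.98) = -0.53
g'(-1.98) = -0.18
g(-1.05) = -0.72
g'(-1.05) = -0.21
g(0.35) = -0.31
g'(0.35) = 0.93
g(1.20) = 0.24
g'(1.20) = 0.29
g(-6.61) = -0.18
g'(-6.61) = -0.03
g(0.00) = -0.61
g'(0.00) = 0.69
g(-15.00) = -0.08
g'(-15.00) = -0.01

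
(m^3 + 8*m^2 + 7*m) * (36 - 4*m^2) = -4*m^5 - 32*m^4 + 8*m^3 + 288*m^2 + 252*m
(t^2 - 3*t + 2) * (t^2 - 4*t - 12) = t^4 - 7*t^3 + 2*t^2 + 28*t - 24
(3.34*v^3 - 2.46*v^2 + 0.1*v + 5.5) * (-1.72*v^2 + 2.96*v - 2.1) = -5.7448*v^5 + 14.1176*v^4 - 14.4676*v^3 - 3.998*v^2 + 16.07*v - 11.55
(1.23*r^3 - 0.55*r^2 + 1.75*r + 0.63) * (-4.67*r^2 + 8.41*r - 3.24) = -5.7441*r^5 + 12.9128*r^4 - 16.7832*r^3 + 13.5574*r^2 - 0.3717*r - 2.0412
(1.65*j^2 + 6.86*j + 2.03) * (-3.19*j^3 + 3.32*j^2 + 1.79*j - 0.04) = -5.2635*j^5 - 16.4054*j^4 + 19.253*j^3 + 18.953*j^2 + 3.3593*j - 0.0812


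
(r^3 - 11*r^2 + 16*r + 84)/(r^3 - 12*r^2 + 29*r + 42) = (r + 2)/(r + 1)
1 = 1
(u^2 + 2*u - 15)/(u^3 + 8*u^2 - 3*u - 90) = 1/(u + 6)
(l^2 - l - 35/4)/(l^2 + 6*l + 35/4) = (2*l - 7)/(2*l + 7)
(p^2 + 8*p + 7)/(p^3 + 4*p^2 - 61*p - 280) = (p + 1)/(p^2 - 3*p - 40)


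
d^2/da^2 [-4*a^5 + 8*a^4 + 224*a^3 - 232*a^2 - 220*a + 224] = -80*a^3 + 96*a^2 + 1344*a - 464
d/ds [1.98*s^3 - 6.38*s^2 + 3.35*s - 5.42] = 5.94*s^2 - 12.76*s + 3.35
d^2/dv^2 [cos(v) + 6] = -cos(v)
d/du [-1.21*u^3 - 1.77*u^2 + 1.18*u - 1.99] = -3.63*u^2 - 3.54*u + 1.18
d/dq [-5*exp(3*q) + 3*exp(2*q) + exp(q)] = (-15*exp(2*q) + 6*exp(q) + 1)*exp(q)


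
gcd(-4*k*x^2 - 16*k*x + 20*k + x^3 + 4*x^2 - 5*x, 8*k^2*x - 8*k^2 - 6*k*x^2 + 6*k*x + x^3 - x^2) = -4*k*x + 4*k + x^2 - x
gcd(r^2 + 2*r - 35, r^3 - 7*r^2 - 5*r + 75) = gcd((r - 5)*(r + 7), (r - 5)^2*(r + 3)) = r - 5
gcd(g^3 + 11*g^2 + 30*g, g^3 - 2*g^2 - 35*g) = g^2 + 5*g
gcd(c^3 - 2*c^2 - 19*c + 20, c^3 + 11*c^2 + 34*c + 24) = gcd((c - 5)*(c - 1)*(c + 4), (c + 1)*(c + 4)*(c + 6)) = c + 4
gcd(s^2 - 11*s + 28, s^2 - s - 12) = s - 4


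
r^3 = r^3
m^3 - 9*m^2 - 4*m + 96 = (m - 8)*(m - 4)*(m + 3)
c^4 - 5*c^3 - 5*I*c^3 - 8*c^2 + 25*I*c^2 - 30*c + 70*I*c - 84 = (c - 7)*(c + 2)*(c - 6*I)*(c + I)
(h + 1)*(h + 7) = h^2 + 8*h + 7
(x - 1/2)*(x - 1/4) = x^2 - 3*x/4 + 1/8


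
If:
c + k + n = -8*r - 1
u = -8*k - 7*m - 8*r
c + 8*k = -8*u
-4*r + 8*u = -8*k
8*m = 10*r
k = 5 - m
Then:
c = 280/17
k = 345/34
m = -175/34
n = 181/34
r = -70/17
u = -415/34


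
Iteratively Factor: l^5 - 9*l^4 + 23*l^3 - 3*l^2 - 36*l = (l + 1)*(l^4 - 10*l^3 + 33*l^2 - 36*l) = (l - 3)*(l + 1)*(l^3 - 7*l^2 + 12*l) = (l - 4)*(l - 3)*(l + 1)*(l^2 - 3*l) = l*(l - 4)*(l - 3)*(l + 1)*(l - 3)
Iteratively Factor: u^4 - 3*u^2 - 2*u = (u)*(u^3 - 3*u - 2) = u*(u - 2)*(u^2 + 2*u + 1) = u*(u - 2)*(u + 1)*(u + 1)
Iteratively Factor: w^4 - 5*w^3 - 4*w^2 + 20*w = (w)*(w^3 - 5*w^2 - 4*w + 20) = w*(w - 2)*(w^2 - 3*w - 10) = w*(w - 5)*(w - 2)*(w + 2)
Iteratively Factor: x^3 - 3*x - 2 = (x + 1)*(x^2 - x - 2) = (x + 1)^2*(x - 2)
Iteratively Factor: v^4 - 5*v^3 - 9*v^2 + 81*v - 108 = (v + 4)*(v^3 - 9*v^2 + 27*v - 27) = (v - 3)*(v + 4)*(v^2 - 6*v + 9) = (v - 3)^2*(v + 4)*(v - 3)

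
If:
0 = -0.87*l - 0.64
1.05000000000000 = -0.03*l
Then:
No Solution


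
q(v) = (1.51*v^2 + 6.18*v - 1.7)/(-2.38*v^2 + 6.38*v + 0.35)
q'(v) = (3.02*v + 6.18)/(-2.38*v^2 + 6.38*v + 0.35) + (4.76*v - 6.38)*(1.51*v^2 + 6.18*v - 1.7)/(-2.38*v^2 + 6.38*v + 0.35)^2 = (24.3422*v^2 - 7.035*v + 13.009)/(5.6644*v^4 - 30.3688*v^3 + 39.0384*v^2 + 4.466*v + 0.1225)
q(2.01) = 4.73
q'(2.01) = 7.68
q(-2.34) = 0.29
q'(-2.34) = 0.21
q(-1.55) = 0.50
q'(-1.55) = 0.35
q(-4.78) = -0.04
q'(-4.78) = 0.08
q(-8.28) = -0.23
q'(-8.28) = 0.04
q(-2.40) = 0.27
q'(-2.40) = 0.21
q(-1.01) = 0.75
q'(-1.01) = 0.62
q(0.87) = 1.18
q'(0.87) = 1.51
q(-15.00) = -0.39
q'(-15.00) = 0.01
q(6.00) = -1.91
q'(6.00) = 0.38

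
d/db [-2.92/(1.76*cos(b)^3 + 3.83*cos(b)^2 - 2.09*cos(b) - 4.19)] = (-15.4176*cos(b)^2 - 22.3672*cos(b) + 6.1028)*sin(b)/(1.76*cos(b)^3 + 3.83*cos(b)^2 - 2.09*cos(b) - 4.19)^2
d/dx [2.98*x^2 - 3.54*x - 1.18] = 5.96*x - 3.54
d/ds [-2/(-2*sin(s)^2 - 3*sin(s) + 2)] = -2*(4*sin(s) + 3)*cos(s)/(2*sin(s)^2 + 3*sin(s) - 2)^2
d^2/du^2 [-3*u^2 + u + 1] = -6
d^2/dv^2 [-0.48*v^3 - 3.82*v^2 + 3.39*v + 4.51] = -2.88*v - 7.64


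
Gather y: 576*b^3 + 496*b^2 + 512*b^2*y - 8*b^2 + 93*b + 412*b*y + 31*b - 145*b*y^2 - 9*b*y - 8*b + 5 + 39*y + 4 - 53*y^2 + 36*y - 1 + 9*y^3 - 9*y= 576*b^3 + 488*b^2 + 116*b + 9*y^3 + y^2*(-145*b - 53) + y*(512*b^2 + 403*b + 66) + 8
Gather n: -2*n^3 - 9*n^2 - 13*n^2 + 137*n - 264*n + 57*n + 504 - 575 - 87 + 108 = -2*n^3 - 22*n^2 - 70*n - 50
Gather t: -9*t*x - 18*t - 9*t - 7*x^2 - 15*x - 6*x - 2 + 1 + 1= t*(-9*x - 27) - 7*x^2 - 21*x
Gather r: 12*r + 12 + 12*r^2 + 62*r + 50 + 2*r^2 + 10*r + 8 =14*r^2 + 84*r + 70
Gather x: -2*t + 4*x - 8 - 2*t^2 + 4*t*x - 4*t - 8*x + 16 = -2*t^2 - 6*t + x*(4*t - 4) + 8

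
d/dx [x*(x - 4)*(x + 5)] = 3*x^2 + 2*x - 20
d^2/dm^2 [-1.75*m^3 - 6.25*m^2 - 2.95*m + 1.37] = -10.5*m - 12.5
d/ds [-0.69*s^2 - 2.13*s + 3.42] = -1.38*s - 2.13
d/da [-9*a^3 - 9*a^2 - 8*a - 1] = -27*a^2 - 18*a - 8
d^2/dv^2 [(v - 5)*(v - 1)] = 2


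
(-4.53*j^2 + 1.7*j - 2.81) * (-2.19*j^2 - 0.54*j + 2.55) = 9.9207*j^4 - 1.2768*j^3 - 6.3156*j^2 + 5.8524*j - 7.1655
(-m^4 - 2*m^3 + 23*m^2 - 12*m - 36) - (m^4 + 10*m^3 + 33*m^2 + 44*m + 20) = -2*m^4 - 12*m^3 - 10*m^2 - 56*m - 56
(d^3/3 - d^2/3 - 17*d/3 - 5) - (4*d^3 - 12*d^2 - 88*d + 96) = -11*d^3/3 + 35*d^2/3 + 247*d/3 - 101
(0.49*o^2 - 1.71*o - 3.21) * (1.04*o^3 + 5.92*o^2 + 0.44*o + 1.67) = 0.5096*o^5 + 1.1224*o^4 - 13.246*o^3 - 18.9373*o^2 - 4.2681*o - 5.3607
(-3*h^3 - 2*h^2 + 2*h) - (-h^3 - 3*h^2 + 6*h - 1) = -2*h^3 + h^2 - 4*h + 1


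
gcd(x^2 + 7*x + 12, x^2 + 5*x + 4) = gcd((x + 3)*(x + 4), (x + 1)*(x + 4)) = x + 4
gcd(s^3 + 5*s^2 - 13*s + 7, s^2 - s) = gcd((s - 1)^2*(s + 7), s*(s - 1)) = s - 1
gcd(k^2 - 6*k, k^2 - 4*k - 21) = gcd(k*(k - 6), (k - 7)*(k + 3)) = 1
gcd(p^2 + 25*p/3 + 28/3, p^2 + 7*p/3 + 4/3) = p + 4/3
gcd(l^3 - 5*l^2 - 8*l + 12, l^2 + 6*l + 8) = l + 2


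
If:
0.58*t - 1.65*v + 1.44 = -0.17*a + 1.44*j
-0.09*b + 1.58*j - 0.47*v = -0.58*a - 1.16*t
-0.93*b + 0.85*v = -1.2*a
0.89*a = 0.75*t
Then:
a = 0.849237344178971*v - 0.567913554114598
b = 2.00976861614491*v - 0.732791682728514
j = 0.661513004830031 - 0.639672149585182*v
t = 1.00776164842571*v - 0.67392408421599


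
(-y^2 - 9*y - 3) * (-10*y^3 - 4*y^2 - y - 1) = 10*y^5 + 94*y^4 + 67*y^3 + 22*y^2 + 12*y + 3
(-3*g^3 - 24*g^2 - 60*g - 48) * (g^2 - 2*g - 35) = -3*g^5 - 18*g^4 + 93*g^3 + 912*g^2 + 2196*g + 1680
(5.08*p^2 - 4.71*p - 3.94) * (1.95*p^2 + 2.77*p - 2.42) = 9.906*p^4 + 4.8871*p^3 - 33.0233*p^2 + 0.484399999999999*p + 9.5348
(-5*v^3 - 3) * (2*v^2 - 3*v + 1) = -10*v^5 + 15*v^4 - 5*v^3 - 6*v^2 + 9*v - 3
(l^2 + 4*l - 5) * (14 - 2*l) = -2*l^3 + 6*l^2 + 66*l - 70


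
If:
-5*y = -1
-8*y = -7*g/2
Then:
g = 16/35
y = 1/5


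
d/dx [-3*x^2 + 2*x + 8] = 2 - 6*x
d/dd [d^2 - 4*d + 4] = 2*d - 4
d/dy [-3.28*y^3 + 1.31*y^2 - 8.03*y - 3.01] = -9.84*y^2 + 2.62*y - 8.03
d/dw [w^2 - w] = 2*w - 1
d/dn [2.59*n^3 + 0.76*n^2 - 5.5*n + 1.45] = 7.77*n^2 + 1.52*n - 5.5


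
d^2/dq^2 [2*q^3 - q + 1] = 12*q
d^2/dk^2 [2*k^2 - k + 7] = 4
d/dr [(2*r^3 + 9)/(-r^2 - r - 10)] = (-6*r^2*(r^2 + r + 10) + (2*r + 1)*(2*r^3 + 9))/(r^2 + r + 10)^2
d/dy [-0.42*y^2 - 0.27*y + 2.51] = -0.84*y - 0.27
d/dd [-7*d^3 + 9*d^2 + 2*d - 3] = -21*d^2 + 18*d + 2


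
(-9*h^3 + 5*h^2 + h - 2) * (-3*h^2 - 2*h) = 27*h^5 + 3*h^4 - 13*h^3 + 4*h^2 + 4*h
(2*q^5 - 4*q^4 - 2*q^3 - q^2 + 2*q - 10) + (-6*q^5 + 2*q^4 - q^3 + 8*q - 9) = -4*q^5 - 2*q^4 - 3*q^3 - q^2 + 10*q - 19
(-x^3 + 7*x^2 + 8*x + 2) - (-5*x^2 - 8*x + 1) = -x^3 + 12*x^2 + 16*x + 1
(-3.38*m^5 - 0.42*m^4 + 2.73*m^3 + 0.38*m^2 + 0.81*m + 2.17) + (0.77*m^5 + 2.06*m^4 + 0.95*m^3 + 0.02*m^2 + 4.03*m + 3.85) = -2.61*m^5 + 1.64*m^4 + 3.68*m^3 + 0.4*m^2 + 4.84*m + 6.02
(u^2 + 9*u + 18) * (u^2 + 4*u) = u^4 + 13*u^3 + 54*u^2 + 72*u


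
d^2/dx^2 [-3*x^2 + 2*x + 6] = -6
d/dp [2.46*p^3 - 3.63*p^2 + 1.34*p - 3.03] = 7.38*p^2 - 7.26*p + 1.34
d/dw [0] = 0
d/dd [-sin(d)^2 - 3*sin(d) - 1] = -(2*sin(d) + 3)*cos(d)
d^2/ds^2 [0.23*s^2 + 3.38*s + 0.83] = 0.460000000000000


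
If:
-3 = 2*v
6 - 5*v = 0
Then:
No Solution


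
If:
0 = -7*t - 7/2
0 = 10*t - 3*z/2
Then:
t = -1/2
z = -10/3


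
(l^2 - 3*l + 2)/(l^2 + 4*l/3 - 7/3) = 3*(l - 2)/(3*l + 7)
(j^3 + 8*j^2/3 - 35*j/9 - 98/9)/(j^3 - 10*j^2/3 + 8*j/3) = (9*j^2 + 42*j + 49)/(3*j*(3*j - 4))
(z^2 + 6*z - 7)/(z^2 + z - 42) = (z - 1)/(z - 6)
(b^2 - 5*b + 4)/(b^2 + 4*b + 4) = (b^2 - 5*b + 4)/(b^2 + 4*b + 4)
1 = 1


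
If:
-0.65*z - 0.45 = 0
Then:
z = -0.69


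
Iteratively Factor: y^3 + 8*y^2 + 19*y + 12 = (y + 4)*(y^2 + 4*y + 3) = (y + 3)*(y + 4)*(y + 1)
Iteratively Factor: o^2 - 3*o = (o - 3)*(o)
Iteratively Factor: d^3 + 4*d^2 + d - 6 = (d + 3)*(d^2 + d - 2) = (d + 2)*(d + 3)*(d - 1)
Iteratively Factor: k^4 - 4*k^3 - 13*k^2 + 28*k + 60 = (k - 3)*(k^3 - k^2 - 16*k - 20) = (k - 5)*(k - 3)*(k^2 + 4*k + 4) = (k - 5)*(k - 3)*(k + 2)*(k + 2)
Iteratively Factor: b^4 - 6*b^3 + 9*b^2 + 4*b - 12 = (b - 3)*(b^3 - 3*b^2 + 4) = (b - 3)*(b - 2)*(b^2 - b - 2) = (b - 3)*(b - 2)^2*(b + 1)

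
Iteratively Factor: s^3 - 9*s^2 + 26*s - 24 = (s - 3)*(s^2 - 6*s + 8) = (s - 3)*(s - 2)*(s - 4)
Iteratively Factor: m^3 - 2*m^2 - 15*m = (m - 5)*(m^2 + 3*m) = m*(m - 5)*(m + 3)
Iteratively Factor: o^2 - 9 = (o + 3)*(o - 3)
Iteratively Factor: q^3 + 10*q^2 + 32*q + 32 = (q + 2)*(q^2 + 8*q + 16) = (q + 2)*(q + 4)*(q + 4)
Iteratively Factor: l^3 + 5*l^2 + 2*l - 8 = (l + 2)*(l^2 + 3*l - 4) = (l - 1)*(l + 2)*(l + 4)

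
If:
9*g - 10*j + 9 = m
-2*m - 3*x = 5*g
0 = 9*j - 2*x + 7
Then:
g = 13*x/207 - 302/207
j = 2*x/9 - 7/9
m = 755/207 - 343*x/207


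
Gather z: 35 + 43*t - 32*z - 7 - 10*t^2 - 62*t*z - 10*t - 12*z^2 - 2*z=-10*t^2 + 33*t - 12*z^2 + z*(-62*t - 34) + 28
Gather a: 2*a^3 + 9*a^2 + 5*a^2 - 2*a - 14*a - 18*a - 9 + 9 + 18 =2*a^3 + 14*a^2 - 34*a + 18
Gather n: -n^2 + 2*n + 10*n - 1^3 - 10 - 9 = -n^2 + 12*n - 20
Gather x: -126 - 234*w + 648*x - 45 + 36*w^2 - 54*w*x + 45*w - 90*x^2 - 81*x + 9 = 36*w^2 - 189*w - 90*x^2 + x*(567 - 54*w) - 162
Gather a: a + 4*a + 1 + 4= 5*a + 5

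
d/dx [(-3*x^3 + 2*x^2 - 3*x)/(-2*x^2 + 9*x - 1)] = (6*x^4 - 54*x^3 + 21*x^2 - 4*x + 3)/(4*x^4 - 36*x^3 + 85*x^2 - 18*x + 1)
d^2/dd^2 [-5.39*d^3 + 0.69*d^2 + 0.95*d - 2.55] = 1.38 - 32.34*d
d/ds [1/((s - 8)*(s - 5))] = (13 - 2*s)/(s^4 - 26*s^3 + 249*s^2 - 1040*s + 1600)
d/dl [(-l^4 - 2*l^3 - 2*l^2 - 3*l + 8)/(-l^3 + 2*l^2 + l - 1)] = (l^6 - 4*l^5 - 9*l^4 - 6*l^3 + 34*l^2 - 28*l - 5)/(l^6 - 4*l^5 + 2*l^4 + 6*l^3 - 3*l^2 - 2*l + 1)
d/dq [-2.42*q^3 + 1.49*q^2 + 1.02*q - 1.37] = -7.26*q^2 + 2.98*q + 1.02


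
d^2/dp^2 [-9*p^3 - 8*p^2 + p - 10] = -54*p - 16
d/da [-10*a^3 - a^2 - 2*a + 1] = -30*a^2 - 2*a - 2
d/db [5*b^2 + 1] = 10*b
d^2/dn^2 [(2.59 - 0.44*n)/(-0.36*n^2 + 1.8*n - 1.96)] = ((3.4488 - 0.9504*n)*(0.36*n^2 - 1.8*n + 1.96) + (0.44*n - 2.59)*(0.72*n - 1.8)*(1.44*n - 3.6))/(0.36*n^2 - 1.8*n + 1.96)^3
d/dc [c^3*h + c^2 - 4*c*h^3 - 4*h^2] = 3*c^2*h + 2*c - 4*h^3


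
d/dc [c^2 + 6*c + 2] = 2*c + 6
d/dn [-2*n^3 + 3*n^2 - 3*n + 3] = -6*n^2 + 6*n - 3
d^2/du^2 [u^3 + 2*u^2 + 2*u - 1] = 6*u + 4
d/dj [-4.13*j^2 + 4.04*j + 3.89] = 4.04 - 8.26*j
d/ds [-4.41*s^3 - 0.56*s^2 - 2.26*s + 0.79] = -13.23*s^2 - 1.12*s - 2.26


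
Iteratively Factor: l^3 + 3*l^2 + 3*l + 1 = (l + 1)*(l^2 + 2*l + 1) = (l + 1)^2*(l + 1)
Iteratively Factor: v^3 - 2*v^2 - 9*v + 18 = (v + 3)*(v^2 - 5*v + 6) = (v - 2)*(v + 3)*(v - 3)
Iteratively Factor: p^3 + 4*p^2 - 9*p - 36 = (p + 3)*(p^2 + p - 12) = (p + 3)*(p + 4)*(p - 3)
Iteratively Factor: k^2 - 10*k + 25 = (k - 5)*(k - 5)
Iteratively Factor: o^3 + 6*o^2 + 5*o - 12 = (o + 4)*(o^2 + 2*o - 3) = (o - 1)*(o + 4)*(o + 3)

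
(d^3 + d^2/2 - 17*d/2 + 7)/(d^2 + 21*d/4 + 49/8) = 4*(d^2 - 3*d + 2)/(4*d + 7)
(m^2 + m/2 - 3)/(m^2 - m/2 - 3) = (-2*m^2 - m + 6)/(-2*m^2 + m + 6)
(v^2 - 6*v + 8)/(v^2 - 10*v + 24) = (v - 2)/(v - 6)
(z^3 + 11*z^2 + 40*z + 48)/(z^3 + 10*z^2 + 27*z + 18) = (z^2 + 8*z + 16)/(z^2 + 7*z + 6)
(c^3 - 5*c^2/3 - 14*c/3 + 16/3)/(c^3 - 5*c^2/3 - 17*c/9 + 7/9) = 3*(3*c^3 - 5*c^2 - 14*c + 16)/(9*c^3 - 15*c^2 - 17*c + 7)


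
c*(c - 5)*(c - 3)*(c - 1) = c^4 - 9*c^3 + 23*c^2 - 15*c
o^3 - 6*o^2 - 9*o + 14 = (o - 7)*(o - 1)*(o + 2)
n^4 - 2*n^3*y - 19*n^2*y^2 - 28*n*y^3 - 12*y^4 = (n - 6*y)*(n + y)^2*(n + 2*y)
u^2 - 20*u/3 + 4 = (u - 6)*(u - 2/3)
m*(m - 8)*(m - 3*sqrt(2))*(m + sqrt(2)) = m^4 - 8*m^3 - 2*sqrt(2)*m^3 - 6*m^2 + 16*sqrt(2)*m^2 + 48*m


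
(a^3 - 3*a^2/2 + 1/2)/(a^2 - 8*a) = (2*a^3 - 3*a^2 + 1)/(2*a*(a - 8))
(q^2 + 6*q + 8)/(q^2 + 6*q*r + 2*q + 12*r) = (q + 4)/(q + 6*r)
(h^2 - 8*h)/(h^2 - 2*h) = (h - 8)/(h - 2)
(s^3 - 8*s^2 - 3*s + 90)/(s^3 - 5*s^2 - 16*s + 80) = (s^2 - 3*s - 18)/(s^2 - 16)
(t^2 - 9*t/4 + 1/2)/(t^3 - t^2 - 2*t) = (t - 1/4)/(t*(t + 1))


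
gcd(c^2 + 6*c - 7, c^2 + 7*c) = c + 7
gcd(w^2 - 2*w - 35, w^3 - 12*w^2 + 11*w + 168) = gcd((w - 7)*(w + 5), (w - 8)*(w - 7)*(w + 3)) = w - 7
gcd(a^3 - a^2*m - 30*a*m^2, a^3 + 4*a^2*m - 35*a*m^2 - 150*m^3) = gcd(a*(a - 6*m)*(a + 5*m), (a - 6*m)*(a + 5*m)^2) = a^2 - a*m - 30*m^2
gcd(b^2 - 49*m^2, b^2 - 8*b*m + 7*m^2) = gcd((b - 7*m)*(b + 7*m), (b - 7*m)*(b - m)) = b - 7*m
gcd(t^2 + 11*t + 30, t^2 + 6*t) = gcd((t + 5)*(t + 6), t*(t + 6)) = t + 6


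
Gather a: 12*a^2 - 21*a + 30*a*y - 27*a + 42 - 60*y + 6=12*a^2 + a*(30*y - 48) - 60*y + 48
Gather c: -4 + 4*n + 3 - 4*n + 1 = 0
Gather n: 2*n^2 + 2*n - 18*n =2*n^2 - 16*n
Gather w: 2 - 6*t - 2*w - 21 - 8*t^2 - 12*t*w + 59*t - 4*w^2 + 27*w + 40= -8*t^2 + 53*t - 4*w^2 + w*(25 - 12*t) + 21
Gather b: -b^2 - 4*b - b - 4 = -b^2 - 5*b - 4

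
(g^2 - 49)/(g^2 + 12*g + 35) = (g - 7)/(g + 5)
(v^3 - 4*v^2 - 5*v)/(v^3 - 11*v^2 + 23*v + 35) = v/(v - 7)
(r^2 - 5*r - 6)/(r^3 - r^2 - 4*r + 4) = (r^2 - 5*r - 6)/(r^3 - r^2 - 4*r + 4)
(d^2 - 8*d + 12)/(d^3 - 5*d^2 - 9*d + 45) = (d^2 - 8*d + 12)/(d^3 - 5*d^2 - 9*d + 45)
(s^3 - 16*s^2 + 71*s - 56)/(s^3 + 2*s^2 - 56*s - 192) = (s^2 - 8*s + 7)/(s^2 + 10*s + 24)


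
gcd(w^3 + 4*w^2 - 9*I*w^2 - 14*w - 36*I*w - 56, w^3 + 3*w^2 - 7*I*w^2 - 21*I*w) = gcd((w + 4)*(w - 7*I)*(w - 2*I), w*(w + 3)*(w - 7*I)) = w - 7*I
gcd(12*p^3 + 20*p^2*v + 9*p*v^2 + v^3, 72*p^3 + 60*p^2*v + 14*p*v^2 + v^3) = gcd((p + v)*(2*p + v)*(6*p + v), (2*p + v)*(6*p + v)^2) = 12*p^2 + 8*p*v + v^2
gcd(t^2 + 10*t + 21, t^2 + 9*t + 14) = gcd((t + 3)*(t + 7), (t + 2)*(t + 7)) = t + 7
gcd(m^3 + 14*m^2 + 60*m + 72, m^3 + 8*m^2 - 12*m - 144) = m^2 + 12*m + 36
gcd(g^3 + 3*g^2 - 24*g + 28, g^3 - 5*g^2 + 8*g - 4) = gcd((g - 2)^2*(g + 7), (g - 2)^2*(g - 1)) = g^2 - 4*g + 4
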